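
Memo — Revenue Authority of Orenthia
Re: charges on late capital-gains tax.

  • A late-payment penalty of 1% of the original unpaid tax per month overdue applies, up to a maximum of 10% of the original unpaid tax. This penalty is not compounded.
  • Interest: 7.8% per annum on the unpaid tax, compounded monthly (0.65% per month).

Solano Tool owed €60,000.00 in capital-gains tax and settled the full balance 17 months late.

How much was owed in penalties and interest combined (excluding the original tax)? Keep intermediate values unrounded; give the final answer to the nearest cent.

€12,986.22

Penalty (uncapped): 17 × 1% × €60,000.00 = €10,200.00; cap = 10% × €60,000.00 = €6,000.00 → penalty = €6,000.00
Interest: €60,000.00 × ((1 + 0.0065)^17 − 1) = €60,000.00 × 0.1164371… = €6,986.2240…
Penalties + interest = €6,000.0000 + €6,986.2240… = €12,986.22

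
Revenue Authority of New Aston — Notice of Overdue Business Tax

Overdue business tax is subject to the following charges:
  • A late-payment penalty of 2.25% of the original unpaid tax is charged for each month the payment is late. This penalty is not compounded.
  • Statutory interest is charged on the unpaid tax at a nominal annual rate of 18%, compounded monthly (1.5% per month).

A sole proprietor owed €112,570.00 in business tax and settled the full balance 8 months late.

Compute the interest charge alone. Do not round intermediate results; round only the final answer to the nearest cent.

€14,239.27

Interest: €112,570.00 × ((1 + 0.015)^8 − 1) = €112,570.00 × 0.1264926… = €14,239.2705…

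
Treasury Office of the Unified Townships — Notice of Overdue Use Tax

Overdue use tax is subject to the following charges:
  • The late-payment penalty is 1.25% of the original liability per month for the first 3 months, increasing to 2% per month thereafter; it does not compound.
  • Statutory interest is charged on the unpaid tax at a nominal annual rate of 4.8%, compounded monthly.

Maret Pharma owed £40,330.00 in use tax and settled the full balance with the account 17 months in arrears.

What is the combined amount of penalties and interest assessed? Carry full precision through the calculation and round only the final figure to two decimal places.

Penalty, months 1–3: 3 × 1.25% × £40,330.00 = £1,512.38…
Penalty, months 4–17: 14 × 2% × £40,330.00 = £11,292.40
Interest (4.8%/yr ÷ 12 = 0.4%/month): £40,330.00 × ((1 + 0.004)^17 − 1) = £2,831.9781…
Penalties + interest = £12,804.7750 + £2,831.9781… = £15,636.75

£15,636.75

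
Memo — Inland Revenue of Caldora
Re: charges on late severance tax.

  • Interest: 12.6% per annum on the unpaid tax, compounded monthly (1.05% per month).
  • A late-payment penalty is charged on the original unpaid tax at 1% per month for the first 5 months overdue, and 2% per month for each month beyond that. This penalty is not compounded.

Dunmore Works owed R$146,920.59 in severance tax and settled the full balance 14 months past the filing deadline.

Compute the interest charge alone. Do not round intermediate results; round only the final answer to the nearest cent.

Interest: R$146,920.59 × ((1 + 0.0105)^14 − 1) = R$146,920.59 × 0.1574666… = R$23,135.0788…

R$23,135.08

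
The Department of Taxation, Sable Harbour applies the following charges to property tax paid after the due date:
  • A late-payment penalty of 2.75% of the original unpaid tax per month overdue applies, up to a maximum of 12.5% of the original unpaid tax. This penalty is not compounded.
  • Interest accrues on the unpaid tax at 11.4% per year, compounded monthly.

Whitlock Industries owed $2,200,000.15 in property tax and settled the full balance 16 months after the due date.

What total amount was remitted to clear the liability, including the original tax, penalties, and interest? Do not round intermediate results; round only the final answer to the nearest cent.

$2,834,315.85

Penalty (uncapped): 16 × 2.75% × $2,200,000.15 = $968,000.07…; cap = 12.5% × $2,200,000.15 = $275,000.02… → penalty = $275,000.02…
Interest (11.4%/yr ÷ 12 = 0.95%/month): $2,200,000.15 × ((1 + 0.0095)^16 − 1) = $359,315.6800…
Total = $2,200,000.15 + $275,000.0188… + $359,315.6800… = $2,834,315.85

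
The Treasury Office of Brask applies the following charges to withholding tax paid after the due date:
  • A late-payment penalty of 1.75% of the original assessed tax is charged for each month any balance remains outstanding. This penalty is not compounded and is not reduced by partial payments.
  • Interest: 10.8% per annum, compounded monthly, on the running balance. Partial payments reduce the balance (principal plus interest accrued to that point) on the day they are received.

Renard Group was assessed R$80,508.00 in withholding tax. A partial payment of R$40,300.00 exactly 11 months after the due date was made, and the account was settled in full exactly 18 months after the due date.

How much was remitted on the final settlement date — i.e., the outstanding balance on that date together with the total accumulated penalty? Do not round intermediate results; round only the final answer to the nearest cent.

R$77,049.11

Monthly rate = 10.8% ÷ 12 = 0.9%
Balance at month 11: R$80,508.0000 × (1 + 0.009)^11 = R$88,846.8156…
After R$40,300.00 payment: R$88,846.8156… − R$40,300.00 = R$48,546.8156…
Balance at month 18: R$48,546.8156… × (1 + 0.009)^7 = R$51,689.0930…
Penalty: 18 × 1.75% × R$80,508.00 = R$25,360.02
Final settlement = outstanding balance + penalty = R$51,689.0930… + R$25,360.02 = R$77,049.11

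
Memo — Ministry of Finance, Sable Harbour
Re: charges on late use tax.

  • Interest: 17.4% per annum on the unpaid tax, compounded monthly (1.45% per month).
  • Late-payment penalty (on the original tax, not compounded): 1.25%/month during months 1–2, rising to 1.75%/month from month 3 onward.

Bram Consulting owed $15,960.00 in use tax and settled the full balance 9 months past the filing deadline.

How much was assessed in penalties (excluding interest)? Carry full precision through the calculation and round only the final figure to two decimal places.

$2,354.10

Penalty, months 1–2: 2 × 1.25% × $15,960.00 = $399.00
Penalty, months 3–9: 7 × 1.75% × $15,960.00 = $1,955.10
Total penalty = $399.00 + $1,955.10 = $2,354.10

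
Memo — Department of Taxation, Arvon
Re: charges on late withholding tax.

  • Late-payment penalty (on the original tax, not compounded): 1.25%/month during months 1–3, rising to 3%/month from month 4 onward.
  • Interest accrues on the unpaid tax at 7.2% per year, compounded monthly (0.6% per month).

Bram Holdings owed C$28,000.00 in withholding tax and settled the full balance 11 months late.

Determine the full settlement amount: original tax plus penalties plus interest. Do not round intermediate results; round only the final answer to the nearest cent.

C$37,674.45

Penalty, months 1–3: 3 × 1.25% × C$28,000.00 = C$1,050.00
Penalty, months 4–11: 8 × 3% × C$28,000.00 = C$6,720.00
Interest: C$28,000.00 × ((1 + 0.006)^11 − 1) = C$28,000.00 × 0.0680161… = C$1,904.4500…
Total = C$28,000.00 + C$7,770.0000 + C$1,904.4500… = C$37,674.45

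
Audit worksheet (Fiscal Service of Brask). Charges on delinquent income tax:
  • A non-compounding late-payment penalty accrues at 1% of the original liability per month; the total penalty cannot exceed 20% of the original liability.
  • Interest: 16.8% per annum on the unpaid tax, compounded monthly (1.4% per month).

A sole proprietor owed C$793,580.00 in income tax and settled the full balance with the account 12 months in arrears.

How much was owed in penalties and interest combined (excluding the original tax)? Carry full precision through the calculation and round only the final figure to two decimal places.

C$239,311.29

Penalty: 12 × 1% × C$793,580.00 = C$95,229.60 (below the 20% cap of C$158,716.00)
Interest: C$793,580.00 × ((1 + 0.014)^12 − 1) = C$793,580.00 × 0.1815591… = C$144,081.6935…
Penalties + interest = C$95,229.6000 + C$144,081.6935… = C$239,311.29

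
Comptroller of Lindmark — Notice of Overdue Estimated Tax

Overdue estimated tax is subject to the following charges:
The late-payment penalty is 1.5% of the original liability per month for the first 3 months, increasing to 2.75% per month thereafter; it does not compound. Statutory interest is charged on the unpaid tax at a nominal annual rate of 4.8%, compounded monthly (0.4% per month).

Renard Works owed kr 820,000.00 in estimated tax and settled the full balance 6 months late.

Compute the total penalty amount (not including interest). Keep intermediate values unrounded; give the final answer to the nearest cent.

kr 104,550.00

Penalty, months 1–3: 3 × 1.5% × kr 820,000.00 = kr 36,900.00
Penalty, months 4–6: 3 × 2.75% × kr 820,000.00 = kr 67,650.00
Total penalty = kr 36,900.00 + kr 67,650.00 = kr 104,550.00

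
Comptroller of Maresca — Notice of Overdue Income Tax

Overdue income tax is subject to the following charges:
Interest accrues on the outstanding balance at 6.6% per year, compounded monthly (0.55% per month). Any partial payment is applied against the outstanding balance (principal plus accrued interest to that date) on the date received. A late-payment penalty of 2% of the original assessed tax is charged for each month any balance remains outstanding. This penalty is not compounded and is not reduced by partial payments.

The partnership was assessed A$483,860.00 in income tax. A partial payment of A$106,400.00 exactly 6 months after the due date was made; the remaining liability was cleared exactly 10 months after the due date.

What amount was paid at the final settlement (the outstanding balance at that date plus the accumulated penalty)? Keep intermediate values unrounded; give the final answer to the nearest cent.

A$499,152.53

Balance at month 6: A$483,860.0000 × (1 + 0.0055)^6 = A$500,048.5482…
After A$106,400.00 payment: A$500,048.5482… − A$106,400.00 = A$393,648.5482…
Balance at month 10: A$393,648.5482… × (1 + 0.0055)^4 = A$402,380.5258…
Penalty: 10 × 2% × A$483,860.00 = A$96,772.00
Final settlement = outstanding balance + penalty = A$402,380.5258… + A$96,772.00 = A$499,152.53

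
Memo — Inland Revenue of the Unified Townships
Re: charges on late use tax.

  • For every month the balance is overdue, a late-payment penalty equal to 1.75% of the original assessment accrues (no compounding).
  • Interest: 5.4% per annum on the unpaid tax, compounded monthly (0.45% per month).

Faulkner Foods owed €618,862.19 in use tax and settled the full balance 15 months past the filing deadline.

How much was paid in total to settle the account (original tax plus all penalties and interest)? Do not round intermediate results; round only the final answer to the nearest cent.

Late-payment penalty = 1.75% × €618,862.19 × 15 mo = €162,451.32…
Interest: €618,862.19 × ((1 + 0.0045)^15 − 1) = €618,862.19 × 0.0696683… = €43,115.0626…
Total = €618,862.19 + €162,451.3249… + €43,115.0626… = €824,428.58

€824,428.58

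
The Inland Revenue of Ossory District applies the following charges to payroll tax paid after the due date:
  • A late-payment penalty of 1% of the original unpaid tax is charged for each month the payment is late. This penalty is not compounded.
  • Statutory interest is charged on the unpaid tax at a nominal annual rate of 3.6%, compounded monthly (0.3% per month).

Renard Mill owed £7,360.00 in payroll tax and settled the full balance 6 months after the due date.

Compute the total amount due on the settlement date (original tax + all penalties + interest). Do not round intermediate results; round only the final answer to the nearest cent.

Late-payment penalty = 1% × £7,360.00 × 6 mo = £441.60
Interest: £7,360.00 × ((1 + 0.003)^6 − 1) = £7,360.00 × 0.0181355… = £133.4776…
Total = £7,360.00 + £441.6000 + £133.4776… = £7,935.08

£7,935.08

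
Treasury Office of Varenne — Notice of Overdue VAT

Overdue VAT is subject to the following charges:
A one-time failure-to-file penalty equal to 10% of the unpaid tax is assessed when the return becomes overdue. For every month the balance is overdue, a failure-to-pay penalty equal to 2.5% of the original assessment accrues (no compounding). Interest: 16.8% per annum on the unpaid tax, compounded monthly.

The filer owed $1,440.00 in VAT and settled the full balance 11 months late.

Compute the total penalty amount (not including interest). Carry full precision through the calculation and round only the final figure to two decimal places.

$540.00

Failure-to-file penalty: 10% × $1,440.00 = $144.00
Failure-to-pay penalty: 11 × 2.5% × $1,440.00 = $396.00
Total penalty = $144.00 + $396.00 = $540.00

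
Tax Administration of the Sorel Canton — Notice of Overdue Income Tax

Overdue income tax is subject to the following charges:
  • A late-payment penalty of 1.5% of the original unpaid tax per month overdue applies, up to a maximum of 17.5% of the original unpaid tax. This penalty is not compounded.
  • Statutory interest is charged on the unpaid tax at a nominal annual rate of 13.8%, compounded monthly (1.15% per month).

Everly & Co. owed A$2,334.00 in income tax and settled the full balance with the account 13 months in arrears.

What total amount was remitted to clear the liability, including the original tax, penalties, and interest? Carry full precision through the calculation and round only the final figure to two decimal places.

A$3,116.50

Penalty (uncapped): 13 × 1.5% × A$2,334.00 = A$455.13; cap = 17.5% × A$2,334.00 = A$408.45 → penalty = A$408.45
Interest: A$2,334.00 × ((1 + 0.0115)^13 − 1) = A$2,334.00 × 0.1602632… = A$374.0544…
Total = A$2,334.00 + A$408.4500 + A$374.0544… = A$3,116.50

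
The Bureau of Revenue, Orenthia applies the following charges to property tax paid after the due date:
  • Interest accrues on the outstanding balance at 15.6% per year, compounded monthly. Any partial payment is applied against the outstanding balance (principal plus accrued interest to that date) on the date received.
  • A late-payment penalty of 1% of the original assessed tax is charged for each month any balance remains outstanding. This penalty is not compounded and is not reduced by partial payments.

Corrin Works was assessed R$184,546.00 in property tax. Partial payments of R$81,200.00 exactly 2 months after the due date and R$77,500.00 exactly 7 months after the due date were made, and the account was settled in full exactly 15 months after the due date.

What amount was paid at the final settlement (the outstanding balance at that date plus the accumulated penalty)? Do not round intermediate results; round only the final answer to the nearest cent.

R$69,698.70

Monthly rate = 15.6% ÷ 12 = 1.3%
Balance at month 2: R$184,546.0000 × (1 + 0.013)^2 = R$189,375.3843…
After R$81,200.00 payment: R$189,375.3843… − R$81,200.00 = R$108,175.3843…
Balance at month 7: R$108,175.3843… × (1 + 0.013)^5 = R$115,391.9928…
After R$77,500.00 payment: R$115,391.9928… − R$77,500.00 = R$37,891.9928…
Balance at month 15: R$37,891.9928… × (1 + 0.013)^8 = R$42,016.8034…
Penalty: 15 × 1% × R$184,546.00 = R$27,681.90
Final settlement = outstanding balance + penalty = R$42,016.8034… + R$27,681.90 = R$69,698.70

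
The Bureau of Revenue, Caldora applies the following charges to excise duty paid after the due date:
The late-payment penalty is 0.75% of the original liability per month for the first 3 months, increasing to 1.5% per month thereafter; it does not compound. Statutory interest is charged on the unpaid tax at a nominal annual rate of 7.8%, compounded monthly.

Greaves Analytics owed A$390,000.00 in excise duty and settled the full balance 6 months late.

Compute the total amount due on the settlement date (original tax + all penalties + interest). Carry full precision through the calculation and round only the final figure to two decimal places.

Penalty, months 1–3: 3 × 0.75% × A$390,000.00 = A$8,775.00
Penalty, months 4–6: 3 × 1.5% × A$390,000.00 = A$17,550.00
Interest (7.8%/yr ÷ 12 = 0.65%/month): A$390,000.00 × ((1 + 0.0065)^6 − 1) = A$15,459.3150…
Total = A$390,000.00 + A$26,325.0000 + A$15,459.3150… = A$431,784.32

A$431,784.32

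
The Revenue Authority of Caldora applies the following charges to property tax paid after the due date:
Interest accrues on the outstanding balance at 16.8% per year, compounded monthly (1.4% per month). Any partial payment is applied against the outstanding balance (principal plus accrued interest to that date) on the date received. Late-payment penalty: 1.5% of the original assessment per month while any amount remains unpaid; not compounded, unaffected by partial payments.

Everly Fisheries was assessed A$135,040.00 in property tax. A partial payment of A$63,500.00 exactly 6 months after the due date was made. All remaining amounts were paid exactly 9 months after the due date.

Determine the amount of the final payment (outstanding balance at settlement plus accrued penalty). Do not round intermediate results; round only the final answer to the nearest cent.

Balance at month 6: A$135,040.0000 × (1 + 0.014)^6 = A$146,787.8668…
After A$63,500.00 payment: A$146,787.8668… − A$63,500.00 = A$83,287.8668…
Balance at month 9: A$83,287.8668… × (1 + 0.014)^3 = A$86,835.1591…
Penalty: 9 × 1.5% × A$135,040.00 = A$18,230.40
Final settlement = outstanding balance + penalty = A$86,835.1591… + A$18,230.40 = A$105,065.56

A$105,065.56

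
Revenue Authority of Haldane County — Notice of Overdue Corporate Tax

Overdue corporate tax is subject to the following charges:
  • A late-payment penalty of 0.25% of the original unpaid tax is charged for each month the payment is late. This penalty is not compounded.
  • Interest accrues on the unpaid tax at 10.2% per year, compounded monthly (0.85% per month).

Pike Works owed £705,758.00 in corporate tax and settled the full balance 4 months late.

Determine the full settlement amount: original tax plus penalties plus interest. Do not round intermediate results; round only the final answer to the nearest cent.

£737,119.04

Late-payment penalty: 4 × 0.25% × £705,758.00 = £7,057.58
Interest: £705,758.00 × ((1 + 0.0085)^4 − 1) = £705,758.00 × 0.0344360… = £24,303.4555…
Total = £705,758.00 + £7,057.5800 + £24,303.4555… = £737,119.04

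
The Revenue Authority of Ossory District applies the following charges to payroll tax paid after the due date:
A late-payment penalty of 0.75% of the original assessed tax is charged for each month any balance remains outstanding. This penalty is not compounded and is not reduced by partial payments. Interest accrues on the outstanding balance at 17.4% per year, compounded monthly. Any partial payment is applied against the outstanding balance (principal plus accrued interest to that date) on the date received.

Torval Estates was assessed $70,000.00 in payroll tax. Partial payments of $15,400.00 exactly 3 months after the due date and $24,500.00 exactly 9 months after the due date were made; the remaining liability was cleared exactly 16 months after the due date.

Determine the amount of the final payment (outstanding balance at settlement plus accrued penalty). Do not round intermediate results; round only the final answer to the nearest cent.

$50,864.48

Monthly rate = 17.4% ÷ 12 = 1.45%
Balance at month 3: $70,000.0000 × (1 + 0.0145)^3 = $73,089.3659…
After $15,400.00 payment: $73,089.3659… − $15,400.00 = $57,689.3659…
Balance at month 9: $57,689.3659… × (1 + 0.0145)^6 = $62,893.8345…
After $24,500.00 payment: $62,893.8345… − $24,500.00 = $38,393.8345…
Balance at month 16: $38,393.8345… × (1 + 0.0145)^7 = $42,464.4837…
Penalty: 16 × 0.75% × $70,000.00 = $8,400.00
Final settlement = outstanding balance + penalty = $42,464.4837… + $8,400.00 = $50,864.48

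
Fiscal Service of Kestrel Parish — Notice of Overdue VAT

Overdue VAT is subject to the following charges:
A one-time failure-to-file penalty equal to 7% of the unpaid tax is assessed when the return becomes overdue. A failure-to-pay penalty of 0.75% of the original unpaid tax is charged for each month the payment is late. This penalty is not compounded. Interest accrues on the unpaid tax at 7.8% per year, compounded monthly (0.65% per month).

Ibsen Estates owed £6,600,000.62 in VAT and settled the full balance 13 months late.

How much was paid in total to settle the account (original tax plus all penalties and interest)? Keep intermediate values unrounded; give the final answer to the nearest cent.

£8,285,477.98

Failure-to-file penalty: 7% × £6,600,000.62 = £462,000.04…
Failure-to-pay penalty = 0.75% × £6,600,000.62 × 13 mo = £643,500.06…
Interest: £6,600,000.62 × ((1 + 0.0065)^13 − 1) = £6,600,000.62 × 0.0878753… = £579,977.2598…
Total = £6,600,000.62 + £1,105,500.1039… + £579,977.2598… = £8,285,477.98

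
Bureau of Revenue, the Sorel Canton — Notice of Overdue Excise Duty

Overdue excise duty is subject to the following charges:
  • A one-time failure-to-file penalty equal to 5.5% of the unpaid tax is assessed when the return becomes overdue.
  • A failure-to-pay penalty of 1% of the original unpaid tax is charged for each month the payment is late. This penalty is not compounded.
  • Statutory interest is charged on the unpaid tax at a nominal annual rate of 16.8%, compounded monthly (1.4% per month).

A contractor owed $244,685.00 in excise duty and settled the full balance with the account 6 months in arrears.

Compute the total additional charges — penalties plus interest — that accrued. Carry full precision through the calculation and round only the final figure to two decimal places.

$49,425.26

Failure-to-file penalty: 5.5% × $244,685.00 = $13,457.68…
Failure-to-pay penalty = 1% × $244,685.00 × 6 mo = $14,681.10
Interest: $244,685.00 × ((1 + 0.014)^6 − 1) = $244,685.00 × 0.0869955… = $21,286.4840…
Penalties + interest = $28,138.7750 + $21,286.4840… = $49,425.26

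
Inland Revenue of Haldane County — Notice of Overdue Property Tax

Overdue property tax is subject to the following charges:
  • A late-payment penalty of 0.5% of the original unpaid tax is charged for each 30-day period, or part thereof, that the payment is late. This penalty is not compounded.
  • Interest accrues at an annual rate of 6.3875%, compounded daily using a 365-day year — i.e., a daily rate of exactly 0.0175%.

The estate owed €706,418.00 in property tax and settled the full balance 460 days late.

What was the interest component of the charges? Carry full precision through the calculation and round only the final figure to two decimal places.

€59,212.81

Interest: €706,418.00 × ((1 + 0.000175)^460 − 1) = €706,418.00 × 0.08382121… = €59,212.8139…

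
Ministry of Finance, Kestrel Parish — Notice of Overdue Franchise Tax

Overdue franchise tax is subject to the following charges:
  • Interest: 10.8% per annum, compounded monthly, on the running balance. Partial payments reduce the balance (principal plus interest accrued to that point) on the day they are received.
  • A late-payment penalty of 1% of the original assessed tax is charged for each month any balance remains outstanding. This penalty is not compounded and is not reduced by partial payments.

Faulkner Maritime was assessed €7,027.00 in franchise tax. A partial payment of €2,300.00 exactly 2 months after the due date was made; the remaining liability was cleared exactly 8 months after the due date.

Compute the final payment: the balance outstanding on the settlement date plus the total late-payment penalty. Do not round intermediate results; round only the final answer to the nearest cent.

Monthly rate = 10.8% ÷ 12 = 0.9%
Balance at month 2: €7,027.0000 × (1 + 0.009)^2 = €7,154.0552…
After €2,300.00 payment: €7,154.0552… − €2,300.00 = €4,854.0552…
Balance at month 8: €4,854.0552… × (1 + 0.009)^6 = €5,122.1431…
Penalty: 8 × 1% × €7,027.00 = €562.16
Final settlement = outstanding balance + penalty = €5,122.1431… + €562.16 = €5,684.30

€5,684.30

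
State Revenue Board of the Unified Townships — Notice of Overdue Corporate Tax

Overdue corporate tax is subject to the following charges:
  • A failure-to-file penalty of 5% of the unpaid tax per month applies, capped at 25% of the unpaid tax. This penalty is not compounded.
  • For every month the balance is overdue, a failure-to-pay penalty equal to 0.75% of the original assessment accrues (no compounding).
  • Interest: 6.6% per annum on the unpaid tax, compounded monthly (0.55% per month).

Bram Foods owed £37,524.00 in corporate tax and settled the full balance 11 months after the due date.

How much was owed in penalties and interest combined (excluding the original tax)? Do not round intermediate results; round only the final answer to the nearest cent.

Failure-to-file: 11 × 5% × £37,524.00 = £20,638.20, capped at 25% × £37,524.00 = £9,381.00
Failure-to-pay penalty = 0.75% × £37,524.00 × 11 mo = £3,095.73
Interest: £37,524.00 × ((1 + 0.0055)^11 − 1) = £37,524.00 × 0.0621915… = £2,333.6741…
Penalties + interest = £12,476.7300 + £2,333.6741… = £14,810.40

£14,810.40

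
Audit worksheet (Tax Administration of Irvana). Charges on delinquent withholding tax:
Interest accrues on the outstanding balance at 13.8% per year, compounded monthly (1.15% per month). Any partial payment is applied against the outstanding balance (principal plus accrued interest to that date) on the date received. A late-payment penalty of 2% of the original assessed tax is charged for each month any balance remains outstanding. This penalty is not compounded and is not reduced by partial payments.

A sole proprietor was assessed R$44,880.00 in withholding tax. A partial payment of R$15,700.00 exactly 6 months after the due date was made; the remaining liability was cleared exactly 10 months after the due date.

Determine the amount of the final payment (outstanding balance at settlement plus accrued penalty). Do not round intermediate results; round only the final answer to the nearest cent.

R$42,857.90

Balance at month 6: R$44,880.0000 × (1 + 0.0115)^6 = R$48,067.1277…
After R$15,700.00 payment: R$48,067.1277… − R$15,700.00 = R$32,367.1277…
Balance at month 10: R$32,367.1277… × (1 + 0.0115)^4 = R$33,881.8963…
Penalty: 10 × 2% × R$44,880.00 = R$8,976.00
Final settlement = outstanding balance + penalty = R$33,881.8963… + R$8,976.00 = R$42,857.90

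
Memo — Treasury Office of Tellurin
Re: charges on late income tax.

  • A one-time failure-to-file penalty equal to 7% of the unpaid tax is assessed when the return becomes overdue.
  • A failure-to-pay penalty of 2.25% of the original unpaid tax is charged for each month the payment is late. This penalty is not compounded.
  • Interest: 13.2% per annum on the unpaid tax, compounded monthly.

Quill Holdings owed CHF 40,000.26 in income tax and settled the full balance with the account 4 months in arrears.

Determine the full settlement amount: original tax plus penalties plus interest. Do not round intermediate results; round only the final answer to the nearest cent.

Failure-to-file penalty: 7% × CHF 40,000.26 = CHF 2,800.02…
Failure-to-pay penalty: 4 × 2.25% × CHF 40,000.26 = CHF 3,600.02…
Interest (13.2%/yr ÷ 12 = 1.1%/month): CHF 40,000.26 × ((1 + 0.011)^4 − 1) = CHF 1,789.2652…
Total = CHF 40,000.26 + CHF 6,400.0416 + CHF 1,789.2652… = CHF 48,189.57

CHF 48,189.57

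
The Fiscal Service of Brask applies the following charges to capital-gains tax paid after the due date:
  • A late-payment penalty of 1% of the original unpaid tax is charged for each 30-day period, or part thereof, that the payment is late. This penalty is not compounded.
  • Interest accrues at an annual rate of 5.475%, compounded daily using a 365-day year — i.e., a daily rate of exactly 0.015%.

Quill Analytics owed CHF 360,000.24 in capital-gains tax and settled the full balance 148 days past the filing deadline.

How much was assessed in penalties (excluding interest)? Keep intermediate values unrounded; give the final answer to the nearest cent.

Penalty periods: ⌈148/30⌉ = 5; penalty = 5 × 1% × CHF 360,000.24 = CHF 18,000.01…

CHF 18,000.01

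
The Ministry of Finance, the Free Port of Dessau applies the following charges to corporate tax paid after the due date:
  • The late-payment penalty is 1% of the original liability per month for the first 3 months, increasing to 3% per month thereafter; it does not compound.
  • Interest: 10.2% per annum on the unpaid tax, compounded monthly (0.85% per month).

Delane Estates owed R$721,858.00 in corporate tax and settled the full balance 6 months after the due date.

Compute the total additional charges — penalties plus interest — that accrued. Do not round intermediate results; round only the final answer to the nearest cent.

Penalty, months 1–3: 3 × 1% × R$721,858.00 = R$21,655.74
Penalty, months 4–6: 3 × 3% × R$721,858.00 = R$64,967.22
Interest: R$721,858.00 × ((1 + 0.0085)^6 − 1) = R$721,858.00 × 0.0520961… = R$37,605.9945…
Penalties + interest = R$86,622.9600 + R$37,605.9945… = R$124,228.95

R$124,228.95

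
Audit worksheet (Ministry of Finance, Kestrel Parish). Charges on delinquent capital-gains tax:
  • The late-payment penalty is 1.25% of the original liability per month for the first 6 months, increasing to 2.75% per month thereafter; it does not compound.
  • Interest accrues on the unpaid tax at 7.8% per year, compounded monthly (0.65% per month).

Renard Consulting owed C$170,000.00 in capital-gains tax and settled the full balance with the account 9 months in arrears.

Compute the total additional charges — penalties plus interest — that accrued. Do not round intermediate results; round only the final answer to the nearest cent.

C$36,982.53

Penalty, months 1–6: 6 × 1.25% × C$170,000.00 = C$12,750.00
Penalty, months 7–9: 3 × 2.75% × C$170,000.00 = C$14,025.00
Interest: C$170,000.00 × ((1 + 0.0065)^9 − 1) = C$170,000.00 × 0.0600443… = C$10,207.5301…
Penalties + interest = C$26,775.0000 + C$10,207.5301… = C$36,982.53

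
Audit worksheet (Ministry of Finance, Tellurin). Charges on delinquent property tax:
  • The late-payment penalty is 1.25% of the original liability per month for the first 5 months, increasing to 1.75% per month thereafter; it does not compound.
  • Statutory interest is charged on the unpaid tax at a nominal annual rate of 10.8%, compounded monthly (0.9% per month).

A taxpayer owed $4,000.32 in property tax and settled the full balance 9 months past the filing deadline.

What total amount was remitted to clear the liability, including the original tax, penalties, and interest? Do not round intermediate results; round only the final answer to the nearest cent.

$4,866.30

Penalty, months 1–5: 5 × 1.25% × $4,000.32 = $250.02
Penalty, months 6–9: 4 × 1.75% × $4,000.32 = $280.02…
Interest: $4,000.32 × ((1 + 0.009)^9 − 1) = $4,000.32 × 0.0839781… = $335.9392…
Total = $4,000.32 + $530.0424 + $335.9392… = $4,866.30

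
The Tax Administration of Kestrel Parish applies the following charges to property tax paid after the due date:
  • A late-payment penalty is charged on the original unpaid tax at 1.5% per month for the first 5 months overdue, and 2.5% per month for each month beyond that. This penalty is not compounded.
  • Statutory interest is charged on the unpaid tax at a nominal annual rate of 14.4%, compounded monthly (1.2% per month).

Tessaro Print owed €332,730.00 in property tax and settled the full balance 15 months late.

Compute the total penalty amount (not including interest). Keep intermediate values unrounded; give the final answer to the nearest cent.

Penalty, months 1–5: 5 × 1.5% × €332,730.00 = €24,954.75
Penalty, months 6–15: 10 × 2.5% × €332,730.00 = €83,182.50
Total penalty = €24,954.75 + €83,182.50 = €108,137.25

€108,137.25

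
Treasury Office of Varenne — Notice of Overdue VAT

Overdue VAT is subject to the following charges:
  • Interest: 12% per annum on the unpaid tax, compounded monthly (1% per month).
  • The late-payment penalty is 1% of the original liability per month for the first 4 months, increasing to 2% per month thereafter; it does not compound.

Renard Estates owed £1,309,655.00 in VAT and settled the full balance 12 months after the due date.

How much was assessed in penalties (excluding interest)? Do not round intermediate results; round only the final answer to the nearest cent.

£261,931.00

Penalty, months 1–4: 4 × 1% × £1,309,655.00 = £52,386.20
Penalty, months 5–12: 8 × 2% × £1,309,655.00 = £209,544.80
Total penalty = £52,386.20 + £209,544.80 = £261,931.00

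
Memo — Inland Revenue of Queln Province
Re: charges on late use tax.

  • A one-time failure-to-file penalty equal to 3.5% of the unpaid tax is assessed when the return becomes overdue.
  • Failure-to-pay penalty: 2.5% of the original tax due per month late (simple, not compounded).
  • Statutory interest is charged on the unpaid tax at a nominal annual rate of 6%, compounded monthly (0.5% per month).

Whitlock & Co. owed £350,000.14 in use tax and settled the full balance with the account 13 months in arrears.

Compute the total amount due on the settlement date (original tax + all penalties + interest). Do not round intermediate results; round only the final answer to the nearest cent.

Failure-to-file penalty: 3.5% × £350,000.14 = £12,250.00…
Failure-to-pay penalty = 2.5% × £350,000.14 × 13 mo = £113,750.05…
Interest: £350,000.14 × ((1 + 0.005)^13 − 1) = £350,000.14 × 0.0669862… = £23,445.1797…
Total = £350,000.14 + £126,000.0504 + £23,445.1797… = £499,445.37

£499,445.37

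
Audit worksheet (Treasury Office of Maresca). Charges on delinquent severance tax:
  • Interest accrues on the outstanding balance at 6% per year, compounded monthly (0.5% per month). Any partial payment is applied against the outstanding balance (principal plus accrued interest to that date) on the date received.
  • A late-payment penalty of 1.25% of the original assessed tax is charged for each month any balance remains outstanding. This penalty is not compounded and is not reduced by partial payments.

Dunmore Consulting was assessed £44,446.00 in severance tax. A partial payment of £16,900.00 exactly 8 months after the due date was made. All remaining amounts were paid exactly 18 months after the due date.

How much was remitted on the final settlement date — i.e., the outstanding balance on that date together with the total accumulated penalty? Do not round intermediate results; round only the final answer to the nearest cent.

Balance at month 8: £44,446.0000 × (1 + 0.005)^8 = £46,255.2653…
After £16,900.00 payment: £46,255.2653… − £16,900.00 = £29,355.2653…
Balance at month 18: £29,355.2653… × (1 + 0.005)^10 = £30,856.4974…
Penalty: 18 × 1.25% × £44,446.00 = £10,000.35
Final settlement = outstanding balance + penalty = £30,856.4974… + £10,000.35 = £40,856.85

£40,856.85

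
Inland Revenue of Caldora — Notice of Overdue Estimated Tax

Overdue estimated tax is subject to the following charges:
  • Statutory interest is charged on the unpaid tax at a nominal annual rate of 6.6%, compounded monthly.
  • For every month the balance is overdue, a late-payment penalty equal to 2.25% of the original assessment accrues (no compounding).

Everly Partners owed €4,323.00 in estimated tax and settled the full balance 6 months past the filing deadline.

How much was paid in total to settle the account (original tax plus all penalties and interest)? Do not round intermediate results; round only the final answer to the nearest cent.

€5,051.24

Late-payment penalty = 2.25% × €4,323.00 × 6 mo = €583.61…
Interest (6.6%/yr ÷ 12 = 0.55%/month): €4,323.00 × ((1 + 0.0055)^6 − 1) = €144.6350…
Total = €4,323.00 + €583.6050 + €144.6350… = €5,051.24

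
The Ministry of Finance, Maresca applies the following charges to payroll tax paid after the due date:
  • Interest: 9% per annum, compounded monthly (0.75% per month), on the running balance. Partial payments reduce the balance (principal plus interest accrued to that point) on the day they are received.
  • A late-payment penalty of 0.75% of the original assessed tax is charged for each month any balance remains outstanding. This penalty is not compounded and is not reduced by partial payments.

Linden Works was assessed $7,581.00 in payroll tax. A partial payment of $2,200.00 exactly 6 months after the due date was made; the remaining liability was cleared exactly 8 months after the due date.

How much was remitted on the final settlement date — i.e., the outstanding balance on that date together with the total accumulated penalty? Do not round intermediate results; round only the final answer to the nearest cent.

Balance at month 6: $7,581.0000 × (1 + 0.0075)^6 = $7,928.6058…
After $2,200.00 payment: $7,928.6058… − $2,200.00 = $5,728.6058…
Balance at month 8: $5,728.6058… × (1 + 0.0075)^2 = $5,814.8571…
Penalty: 8 × 0.75% × $7,581.00 = $454.86
Final settlement = outstanding balance + penalty = $5,814.8571… + $454.86 = $6,269.72

$6,269.72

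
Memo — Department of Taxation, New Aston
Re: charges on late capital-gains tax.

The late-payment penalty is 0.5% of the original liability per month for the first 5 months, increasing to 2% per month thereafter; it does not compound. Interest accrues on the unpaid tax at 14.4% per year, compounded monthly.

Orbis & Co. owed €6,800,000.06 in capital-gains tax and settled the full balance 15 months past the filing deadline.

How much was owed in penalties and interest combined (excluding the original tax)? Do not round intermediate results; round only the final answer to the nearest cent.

Penalty, months 1–5: 5 × 0.5% × €6,800,000.06 = €170,000.00…
Penalty, months 6–15: 10 × 2% × €6,800,000.06 = €1,360,000.01…
Interest (14.4%/yr ÷ 12 = 1.2%/month): €6,800,000.06 × ((1 + 0.012)^15 − 1) = €1,332,360.0998…
Penalties + interest = €1,530,000.0135 + €1,332,360.0998… = €2,862,360.11

€2,862,360.11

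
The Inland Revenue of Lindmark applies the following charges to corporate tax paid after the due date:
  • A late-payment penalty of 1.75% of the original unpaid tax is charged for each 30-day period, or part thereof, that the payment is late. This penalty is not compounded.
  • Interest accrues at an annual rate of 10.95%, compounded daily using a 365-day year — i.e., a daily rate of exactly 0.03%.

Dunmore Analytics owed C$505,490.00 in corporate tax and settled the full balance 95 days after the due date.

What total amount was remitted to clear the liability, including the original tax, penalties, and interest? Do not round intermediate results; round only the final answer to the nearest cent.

C$555,485.80

Penalty periods: ⌈95/30⌉ = 4; penalty = 4 × 1.75% × C$505,490.00 = C$35,384.30
Interest: C$505,490.00 × ((1 + 0.0003)^95 − 1) = C$505,490.00 × 0.02890561… = C$14,611.4984…
Total = C$505,490.00 + C$35,384.3000 + C$14,611.4984… = C$555,485.80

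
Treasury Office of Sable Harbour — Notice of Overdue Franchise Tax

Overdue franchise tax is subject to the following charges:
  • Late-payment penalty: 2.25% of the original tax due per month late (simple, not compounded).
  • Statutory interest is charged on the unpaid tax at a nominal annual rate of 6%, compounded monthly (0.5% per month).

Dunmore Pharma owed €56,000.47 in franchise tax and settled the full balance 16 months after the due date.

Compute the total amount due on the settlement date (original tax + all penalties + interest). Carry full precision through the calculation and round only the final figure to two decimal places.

Late-payment penalty: 16 × 2.25% × €56,000.47 = €20,160.17…
Interest: €56,000.47 × ((1 + 0.005)^16 − 1) = €56,000.47 × 0.0830712… = €4,652.0235…
Total = €56,000.47 + €20,160.1692 + €4,652.0235… = €80,812.66

€80,812.66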